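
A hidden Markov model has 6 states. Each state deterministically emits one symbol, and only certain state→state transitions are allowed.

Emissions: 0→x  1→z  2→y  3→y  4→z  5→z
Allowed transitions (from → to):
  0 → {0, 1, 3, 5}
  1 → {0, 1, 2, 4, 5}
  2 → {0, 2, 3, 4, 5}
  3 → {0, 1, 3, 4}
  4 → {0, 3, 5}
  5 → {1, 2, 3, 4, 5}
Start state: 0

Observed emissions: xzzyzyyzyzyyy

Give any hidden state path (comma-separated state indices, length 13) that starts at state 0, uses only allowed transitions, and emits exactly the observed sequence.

  pos 0: x in {0}, choose 0; start
  pos 1: z in {1,4,5}, choose 5; 0->5 ok
  pos 2: z in {1,4,5}, choose 5; 5->5 ok
  pos 3: y in {2,3}, choose 2; 5->2 ok
  pos 4: z in {1,4,5}, choose 4; 2->4 ok
  pos 5: y in {2,3}, choose 3; 4->3 ok
  pos 6: y in {2,3}, choose 3; 3->3 ok
  pos 7: z in {1,4,5}, choose 4; 3->4 ok
  pos 8: y in {2,3}, choose 3; 4->3 ok
  pos 9: z in {1,4,5}, choose 4; 3->4 ok
  pos 10: y in {2,3}, choose 3; 4->3 ok
  pos 11: y in {2,3}, choose 3; 3->3 ok
  pos 12: y in {2,3}, choose 3; 3->3 ok

0,5,5,2,4,3,3,4,3,4,3,3,3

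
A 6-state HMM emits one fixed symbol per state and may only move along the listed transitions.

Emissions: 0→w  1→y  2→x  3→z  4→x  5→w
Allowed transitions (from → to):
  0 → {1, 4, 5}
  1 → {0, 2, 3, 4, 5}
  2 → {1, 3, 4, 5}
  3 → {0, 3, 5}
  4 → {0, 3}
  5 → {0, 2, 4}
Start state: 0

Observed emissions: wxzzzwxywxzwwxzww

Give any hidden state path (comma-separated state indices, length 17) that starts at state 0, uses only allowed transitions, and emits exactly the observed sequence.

  [0] w  {0,5}  => 0  start
  [1] x  {2,4}  => 4  0->4 ok
  [2] z  {3}  => 3  4->3 ok
  [3] z  {3}  => 3  3->3 ok
  [4] z  {3}  => 3  3->3 ok
  [5] w  {0,5}  => 5  3->5 ok
  [6] x  {2,4}  => 2  5->2 ok
  [7] y  {1}  => 1  2->1 ok
  [8] w  {0,5}  => 5  1->5 ok
  [9] x  {2,4}  => 4  5->4 ok
  [10] z  {3}  => 3  4->3 ok
  [11] w  {0,5}  => 5  3->5 ok
  [12] w  {0,5}  => 0  5->0 ok
  [13] x  {2,4}  => 4  0->4 ok
  [14] z  {3}  => 3  4->3 ok
  [15] w  {0,5}  => 5  3->5 ok
  [16] w  {0,5}  => 0  5->0 ok

0,4,3,3,3,5,2,1,5,4,3,5,0,4,3,5,0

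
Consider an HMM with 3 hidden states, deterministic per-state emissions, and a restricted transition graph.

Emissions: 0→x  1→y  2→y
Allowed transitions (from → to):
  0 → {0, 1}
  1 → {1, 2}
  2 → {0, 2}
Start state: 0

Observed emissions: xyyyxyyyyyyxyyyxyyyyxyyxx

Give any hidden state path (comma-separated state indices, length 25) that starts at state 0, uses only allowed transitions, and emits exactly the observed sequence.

  [0] x  {0}  => 0  start
  [1] y  {1,2}  => 1  0->1 ok
  [2] y  {1,2}  => 1  1->1 ok
  [3] y  {1,2}  => 2  1->2 ok
  [4] x  {0}  => 0  2->0 ok
  [5] y  {1,2}  => 1  0->1 ok
  [6] y  {1,2}  => 1  1->1 ok
  [7] y  {1,2}  => 1  1->1 ok
  [8] y  {1,2}  => 1  1->1 ok
  [9] y  {1,2}  => 2  1->2 ok
  [10] y  {1,2}  => 2  2->2 ok
  [11] x  {0}  => 0  2->0 ok
  [12] y  {1,2}  => 1  0->1 ok
  [13] y  {1,2}  => 1  1->1 ok
  [14] y  {1,2}  => 2  1->2 ok
  [15] x  {0}  => 0  2->0 ok
  [16] y  {1,2}  => 1  0->1 ok
  [17] y  {1,2}  => 2  1->2 ok
  [18] y  {1,2}  => 2  2->2 ok
  [19] y  {1,2}  => 2  2->2 ok
  [20] x  {0}  => 0  2->0 ok
  [21] y  {1,2}  => 1  0->1 ok
  [22] y  {1,2}  => 2  1->2 ok
  [23] x  {0}  => 0  2->0 ok
  [24] x  {0}  => 0  0->0 ok

0,1,1,2,0,1,1,1,1,2,2,0,1,1,2,0,1,2,2,2,0,1,2,0,0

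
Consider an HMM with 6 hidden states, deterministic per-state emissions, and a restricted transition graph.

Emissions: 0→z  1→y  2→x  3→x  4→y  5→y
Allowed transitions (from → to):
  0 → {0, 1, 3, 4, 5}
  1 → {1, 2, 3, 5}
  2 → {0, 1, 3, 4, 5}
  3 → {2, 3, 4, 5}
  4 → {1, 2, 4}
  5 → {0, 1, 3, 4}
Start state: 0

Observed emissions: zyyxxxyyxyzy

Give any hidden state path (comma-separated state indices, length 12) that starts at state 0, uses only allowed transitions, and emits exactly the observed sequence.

  pos 0: z in {0}, choose 0; start
  pos 1: y in {1,4,5}, choose 1; 0->1 ok
  pos 2: y in {1,4,5}, choose 5; 1->5 ok
  pos 3: x in {2,3}, choose 3; 5->3 ok
  pos 4: x in {2,3}, choose 3; 3->3 ok
  pos 5: x in {2,3}, choose 3; 3->3 ok
  pos 6: y in {1,4,5}, choose 4; 3->4 ok
  pos 7: y in {1,4,5}, choose 4; 4->4 ok
  pos 8: x in {2,3}, choose 2; 4->2 ok
  pos 9: y in {1,4,5}, choose 5; 2->5 ok
  pos 10: z in {0}, choose 0; 5->0 ok
  pos 11: y in {1,4,5}, choose 1; 0->1 ok

0,1,5,3,3,3,4,4,2,5,0,1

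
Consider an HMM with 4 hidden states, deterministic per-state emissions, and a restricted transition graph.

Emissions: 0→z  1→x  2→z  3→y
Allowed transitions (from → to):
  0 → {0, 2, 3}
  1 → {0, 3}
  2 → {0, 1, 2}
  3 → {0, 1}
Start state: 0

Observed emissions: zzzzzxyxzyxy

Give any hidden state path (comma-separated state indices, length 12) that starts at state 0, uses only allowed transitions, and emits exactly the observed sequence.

  0: obs=z cand={0,2} pick 0 [start]
  1: obs=z cand={0,2} pick 2 [0->2 ok]
  2: obs=z cand={0,2} pick 2 [2->2 ok]
  3: obs=z cand={0,2} pick 2 [2->2 ok]
  4: obs=z cand={0,2} pick 2 [2->2 ok]
  5: obs=x cand={1} pick 1 [2->1 ok]
  6: obs=y cand={3} pick 3 [1->3 ok]
  7: obs=x cand={1} pick 1 [3->1 ok]
  8: obs=z cand={0,2} pick 0 [1->0 ok]
  9: obs=y cand={3} pick 3 [0->3 ok]
  10: obs=x cand={1} pick 1 [3->1 ok]
  11: obs=y cand={3} pick 3 [1->3 ok]

0,2,2,2,2,1,3,1,0,3,1,3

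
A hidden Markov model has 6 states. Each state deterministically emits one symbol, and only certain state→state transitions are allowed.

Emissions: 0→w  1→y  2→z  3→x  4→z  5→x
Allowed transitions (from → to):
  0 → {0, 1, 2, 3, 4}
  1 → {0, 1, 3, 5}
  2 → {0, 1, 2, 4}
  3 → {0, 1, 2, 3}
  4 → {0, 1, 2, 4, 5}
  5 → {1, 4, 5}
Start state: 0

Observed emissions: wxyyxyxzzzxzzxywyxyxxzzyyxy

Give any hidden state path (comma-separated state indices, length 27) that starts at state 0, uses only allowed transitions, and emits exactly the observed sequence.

0,3,1,1,3,1,3,2,4,4,5,4,4,5,1,0,1,3,1,5,5,4,2,1,1,3,1

  pos 0: w in {0}, choose 0; start
  pos 1: x in {3,5}, choose 3; 0->3 ok
  pos 2: y in {1}, choose 1; 3->1 ok
  pos 3: y in {1}, choose 1; 1->1 ok
  pos 4: x in {3,5}, choose 3; 1->3 ok
  pos 5: y in {1}, choose 1; 3->1 ok
  pos 6: x in {3,5}, choose 3; 1->3 ok
  pos 7: z in {2,4}, choose 2; 3->2 ok
  pos 8: z in {2,4}, choose 4; 2->4 ok
  pos 9: z in {2,4}, choose 4; 4->4 ok
  pos 10: x in {3,5}, choose 5; 4->5 ok
  pos 11: z in {2,4}, choose 4; 5->4 ok
  pos 12: z in {2,4}, choose 4; 4->4 ok
  pos 13: x in {3,5}, choose 5; 4->5 ok
  pos 14: y in {1}, choose 1; 5->1 ok
  pos 15: w in {0}, choose 0; 1->0 ok
  pos 16: y in {1}, choose 1; 0->1 ok
  pos 17: x in {3,5}, choose 3; 1->3 ok
  pos 18: y in {1}, choose 1; 3->1 ok
  pos 19: x in {3,5}, choose 5; 1->5 ok
  pos 20: x in {3,5}, choose 5; 5->5 ok
  pos 21: z in {2,4}, choose 4; 5->4 ok
  pos 22: z in {2,4}, choose 2; 4->2 ok
  pos 23: y in {1}, choose 1; 2->1 ok
  pos 24: y in {1}, choose 1; 1->1 ok
  pos 25: x in {3,5}, choose 3; 1->3 ok
  pos 26: y in {1}, choose 1; 3->1 ok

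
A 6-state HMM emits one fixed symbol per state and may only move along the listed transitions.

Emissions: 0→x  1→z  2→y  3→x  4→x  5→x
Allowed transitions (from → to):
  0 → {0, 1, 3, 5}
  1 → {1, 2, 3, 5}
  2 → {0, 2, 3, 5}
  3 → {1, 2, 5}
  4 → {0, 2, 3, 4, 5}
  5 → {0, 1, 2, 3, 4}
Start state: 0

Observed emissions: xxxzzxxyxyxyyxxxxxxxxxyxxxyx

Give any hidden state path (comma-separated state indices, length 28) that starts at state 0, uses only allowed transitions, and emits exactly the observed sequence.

0,0,5,1,1,3,5,2,5,2,5,2,2,5,0,0,0,0,0,5,4,5,2,0,0,3,2,0

  [0] x  {0,3,4,5}  => 0  start
  [1] x  {0,3,4,5}  => 0  0->0 ok
  [2] x  {0,3,4,5}  => 5  0->5 ok
  [3] z  {1}  => 1  5->1 ok
  [4] z  {1}  => 1  1->1 ok
  [5] x  {0,3,4,5}  => 3  1->3 ok
  [6] x  {0,3,4,5}  => 5  3->5 ok
  [7] y  {2}  => 2  5->2 ok
  [8] x  {0,3,4,5}  => 5  2->5 ok
  [9] y  {2}  => 2  5->2 ok
  [10] x  {0,3,4,5}  => 5  2->5 ok
  [11] y  {2}  => 2  5->2 ok
  [12] y  {2}  => 2  2->2 ok
  [13] x  {0,3,4,5}  => 5  2->5 ok
  [14] x  {0,3,4,5}  => 0  5->0 ok
  [15] x  {0,3,4,5}  => 0  0->0 ok
  [16] x  {0,3,4,5}  => 0  0->0 ok
  [17] x  {0,3,4,5}  => 0  0->0 ok
  [18] x  {0,3,4,5}  => 0  0->0 ok
  [19] x  {0,3,4,5}  => 5  0->5 ok
  [20] x  {0,3,4,5}  => 4  5->4 ok
  [21] x  {0,3,4,5}  => 5  4->5 ok
  [22] y  {2}  => 2  5->2 ok
  [23] x  {0,3,4,5}  => 0  2->0 ok
  [24] x  {0,3,4,5}  => 0  0->0 ok
  [25] x  {0,3,4,5}  => 3  0->3 ok
  [26] y  {2}  => 2  3->2 ok
  [27] x  {0,3,4,5}  => 0  2->0 ok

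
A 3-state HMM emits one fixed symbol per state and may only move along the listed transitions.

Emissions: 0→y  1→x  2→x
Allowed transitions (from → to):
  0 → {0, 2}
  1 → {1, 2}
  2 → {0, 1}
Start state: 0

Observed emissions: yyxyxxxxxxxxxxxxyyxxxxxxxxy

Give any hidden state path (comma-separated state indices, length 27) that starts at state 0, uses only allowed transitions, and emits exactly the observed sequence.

0,0,2,0,2,1,2,1,1,1,1,1,1,2,1,2,0,0,2,1,2,1,2,1,1,2,0

  0: obs=y cand={0} pick 0 [start]
  1: obs=y cand={0} pick 0 [0->0 ok]
  2: obs=x cand={1,2} pick 2 [0->2 ok]
  3: obs=y cand={0} pick 0 [2->0 ok]
  4: obs=x cand={1,2} pick 2 [0->2 ok]
  5: obs=x cand={1,2} pick 1 [2->1 ok]
  6: obs=x cand={1,2} pick 2 [1->2 ok]
  7: obs=x cand={1,2} pick 1 [2->1 ok]
  8: obs=x cand={1,2} pick 1 [1->1 ok]
  9: obs=x cand={1,2} pick 1 [1->1 ok]
  10: obs=x cand={1,2} pick 1 [1->1 ok]
  11: obs=x cand={1,2} pick 1 [1->1 ok]
  12: obs=x cand={1,2} pick 1 [1->1 ok]
  13: obs=x cand={1,2} pick 2 [1->2 ok]
  14: obs=x cand={1,2} pick 1 [2->1 ok]
  15: obs=x cand={1,2} pick 2 [1->2 ok]
  16: obs=y cand={0} pick 0 [2->0 ok]
  17: obs=y cand={0} pick 0 [0->0 ok]
  18: obs=x cand={1,2} pick 2 [0->2 ok]
  19: obs=x cand={1,2} pick 1 [2->1 ok]
  20: obs=x cand={1,2} pick 2 [1->2 ok]
  21: obs=x cand={1,2} pick 1 [2->1 ok]
  22: obs=x cand={1,2} pick 2 [1->2 ok]
  23: obs=x cand={1,2} pick 1 [2->1 ok]
  24: obs=x cand={1,2} pick 1 [1->1 ok]
  25: obs=x cand={1,2} pick 2 [1->2 ok]
  26: obs=y cand={0} pick 0 [2->0 ok]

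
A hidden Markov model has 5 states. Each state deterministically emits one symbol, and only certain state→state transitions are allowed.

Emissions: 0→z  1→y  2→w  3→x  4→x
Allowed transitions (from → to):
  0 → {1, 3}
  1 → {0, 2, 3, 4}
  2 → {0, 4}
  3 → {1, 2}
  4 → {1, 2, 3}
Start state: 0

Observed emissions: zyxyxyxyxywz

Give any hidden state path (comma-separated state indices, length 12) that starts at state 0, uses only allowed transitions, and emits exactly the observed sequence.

  [0] z  {0}  => 0  start
  [1] y  {1}  => 1  0->1 ok
  [2] x  {3,4}  => 4  1->4 ok
  [3] y  {1}  => 1  4->1 ok
  [4] x  {3,4}  => 4  1->4 ok
  [5] y  {1}  => 1  4->1 ok
  [6] x  {3,4}  => 3  1->3 ok
  [7] y  {1}  => 1  3->1 ok
  [8] x  {3,4}  => 4  1->4 ok
  [9] y  {1}  => 1  4->1 ok
  [10] w  {2}  => 2  1->2 ok
  [11] z  {0}  => 0  2->0 ok

0,1,4,1,4,1,3,1,4,1,2,0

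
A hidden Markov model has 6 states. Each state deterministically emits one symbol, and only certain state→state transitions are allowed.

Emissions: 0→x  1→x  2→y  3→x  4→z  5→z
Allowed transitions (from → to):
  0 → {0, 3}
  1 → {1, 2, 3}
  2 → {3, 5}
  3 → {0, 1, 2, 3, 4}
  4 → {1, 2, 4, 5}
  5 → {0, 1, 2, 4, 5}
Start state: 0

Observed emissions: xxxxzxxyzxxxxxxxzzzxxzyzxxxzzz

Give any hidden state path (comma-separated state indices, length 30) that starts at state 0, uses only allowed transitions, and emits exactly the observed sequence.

0,0,3,3,4,1,1,2,5,1,3,0,0,0,3,3,4,4,5,1,3,4,2,5,1,1,3,4,4,4

  [0] x  {0,1,3}  => 0  start
  [1] x  {0,1,3}  => 0  0->0 ok
  [2] x  {0,1,3}  => 3  0->3 ok
  [3] x  {0,1,3}  => 3  3->3 ok
  [4] z  {4,5}  => 4  3->4 ok
  [5] x  {0,1,3}  => 1  4->1 ok
  [6] x  {0,1,3}  => 1  1->1 ok
  [7] y  {2}  => 2  1->2 ok
  [8] z  {4,5}  => 5  2->5 ok
  [9] x  {0,1,3}  => 1  5->1 ok
  [10] x  {0,1,3}  => 3  1->3 ok
  [11] x  {0,1,3}  => 0  3->0 ok
  [12] x  {0,1,3}  => 0  0->0 ok
  [13] x  {0,1,3}  => 0  0->0 ok
  [14] x  {0,1,3}  => 3  0->3 ok
  [15] x  {0,1,3}  => 3  3->3 ok
  [16] z  {4,5}  => 4  3->4 ok
  [17] z  {4,5}  => 4  4->4 ok
  [18] z  {4,5}  => 5  4->5 ok
  [19] x  {0,1,3}  => 1  5->1 ok
  [20] x  {0,1,3}  => 3  1->3 ok
  [21] z  {4,5}  => 4  3->4 ok
  [22] y  {2}  => 2  4->2 ok
  [23] z  {4,5}  => 5  2->5 ok
  [24] x  {0,1,3}  => 1  5->1 ok
  [25] x  {0,1,3}  => 1  1->1 ok
  [26] x  {0,1,3}  => 3  1->3 ok
  [27] z  {4,5}  => 4  3->4 ok
  [28] z  {4,5}  => 4  4->4 ok
  [29] z  {4,5}  => 4  4->4 ok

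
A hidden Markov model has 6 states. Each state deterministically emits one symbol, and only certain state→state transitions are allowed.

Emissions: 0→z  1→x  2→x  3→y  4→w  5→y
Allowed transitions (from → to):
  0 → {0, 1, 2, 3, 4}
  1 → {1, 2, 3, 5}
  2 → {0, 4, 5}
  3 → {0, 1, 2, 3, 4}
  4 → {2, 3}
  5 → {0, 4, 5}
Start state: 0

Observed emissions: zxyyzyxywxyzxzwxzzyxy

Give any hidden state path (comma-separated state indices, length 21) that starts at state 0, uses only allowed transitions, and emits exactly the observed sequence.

  [0] z  {0}  => 0  start
  [1] x  {1,2}  => 1  0->1 ok
  [2] y  {3,5}  => 5  1->5 ok
  [3] y  {3,5}  => 5  5->5 ok
  [4] z  {0}  => 0  5->0 ok
  [5] y  {3,5}  => 3  0->3 ok
  [6] x  {1,2}  => 1  3->1 ok
  [7] y  {3,5}  => 5  1->5 ok
  [8] w  {4}  => 4  5->4 ok
  [9] x  {1,2}  => 2  4->2 ok
  [10] y  {3,5}  => 5  2->5 ok
  [11] z  {0}  => 0  5->0 ok
  [12] x  {1,2}  => 2  0->2 ok
  [13] z  {0}  => 0  2->0 ok
  [14] w  {4}  => 4  0->4 ok
  [15] x  {1,2}  => 2  4->2 ok
  [16] z  {0}  => 0  2->0 ok
  [17] z  {0}  => 0  0->0 ok
  [18] y  {3,5}  => 3  0->3 ok
  [19] x  {1,2}  => 1  3->1 ok
  [20] y  {3,5}  => 3  1->3 ok

0,1,5,5,0,3,1,5,4,2,5,0,2,0,4,2,0,0,3,1,3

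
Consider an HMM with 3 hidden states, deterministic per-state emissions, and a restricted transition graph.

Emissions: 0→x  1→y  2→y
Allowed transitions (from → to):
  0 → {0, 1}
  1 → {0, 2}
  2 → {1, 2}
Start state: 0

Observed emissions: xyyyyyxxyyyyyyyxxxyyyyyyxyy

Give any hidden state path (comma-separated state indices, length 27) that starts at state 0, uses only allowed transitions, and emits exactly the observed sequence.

  pos 0: x in {0}, choose 0; start
  pos 1: y in {1,2}, choose 1; 0->1 ok
  pos 2: y in {1,2}, choose 2; 1->2 ok
  pos 3: y in {1,2}, choose 2; 2->2 ok
  pos 4: y in {1,2}, choose 2; 2->2 ok
  pos 5: y in {1,2}, choose 1; 2->1 ok
  pos 6: x in {0}, choose 0; 1->0 ok
  pos 7: x in {0}, choose 0; 0->0 ok
  pos 8: y in {1,2}, choose 1; 0->1 ok
  pos 9: y in {1,2}, choose 2; 1->2 ok
  pos 10: y in {1,2}, choose 2; 2->2 ok
  pos 11: y in {1,2}, choose 2; 2->2 ok
  pos 12: y in {1,2}, choose 1; 2->1 ok
  pos 13: y in {1,2}, choose 2; 1->2 ok
  pos 14: y in {1,2}, choose 1; 2->1 ok
  pos 15: x in {0}, choose 0; 1->0 ok
  pos 16: x in {0}, choose 0; 0->0 ok
  pos 17: x in {0}, choose 0; 0->0 ok
  pos 18: y in {1,2}, choose 1; 0->1 ok
  pos 19: y in {1,2}, choose 2; 1->2 ok
  pos 20: y in {1,2}, choose 2; 2->2 ok
  pos 21: y in {1,2}, choose 1; 2->1 ok
  pos 22: y in {1,2}, choose 2; 1->2 ok
  pos 23: y in {1,2}, choose 1; 2->1 ok
  pos 24: x in {0}, choose 0; 1->0 ok
  pos 25: y in {1,2}, choose 1; 0->1 ok
  pos 26: y in {1,2}, choose 2; 1->2 ok

0,1,2,2,2,1,0,0,1,2,2,2,1,2,1,0,0,0,1,2,2,1,2,1,0,1,2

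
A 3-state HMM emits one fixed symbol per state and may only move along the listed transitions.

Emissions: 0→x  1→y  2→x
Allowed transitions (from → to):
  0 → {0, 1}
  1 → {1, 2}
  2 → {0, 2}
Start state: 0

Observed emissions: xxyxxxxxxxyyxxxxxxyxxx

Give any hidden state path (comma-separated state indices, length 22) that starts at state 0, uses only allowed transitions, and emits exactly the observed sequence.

  pos 0: x in {0,2}, choose 0; start
  pos 1: x in {0,2}, choose 0; 0->0 ok
  pos 2: y in {1}, choose 1; 0->1 ok
  pos 3: x in {0,2}, choose 2; 1->2 ok
  pos 4: x in {0,2}, choose 2; 2->2 ok
  pos 5: x in {0,2}, choose 0; 2->0 ok
  pos 6: x in {0,2}, choose 0; 0->0 ok
  pos 7: x in {0,2}, choose 0; 0->0 ok
  pos 8: x in {0,2}, choose 0; 0->0 ok
  pos 9: x in {0,2}, choose 0; 0->0 ok
  pos 10: y in {1}, choose 1; 0->1 ok
  pos 11: y in {1}, choose 1; 1->1 ok
  pos 12: x in {0,2}, choose 2; 1->2 ok
  pos 13: x in {0,2}, choose 2; 2->2 ok
  pos 14: x in {0,2}, choose 2; 2->2 ok
  pos 15: x in {0,2}, choose 2; 2->2 ok
  pos 16: x in {0,2}, choose 2; 2->2 ok
  pos 17: x in {0,2}, choose 0; 2->0 ok
  pos 18: y in {1}, choose 1; 0->1 ok
  pos 19: x in {0,2}, choose 2; 1->2 ok
  pos 20: x in {0,2}, choose 0; 2->0 ok
  pos 21: x in {0,2}, choose 0; 0->0 ok

0,0,1,2,2,0,0,0,0,0,1,1,2,2,2,2,2,0,1,2,0,0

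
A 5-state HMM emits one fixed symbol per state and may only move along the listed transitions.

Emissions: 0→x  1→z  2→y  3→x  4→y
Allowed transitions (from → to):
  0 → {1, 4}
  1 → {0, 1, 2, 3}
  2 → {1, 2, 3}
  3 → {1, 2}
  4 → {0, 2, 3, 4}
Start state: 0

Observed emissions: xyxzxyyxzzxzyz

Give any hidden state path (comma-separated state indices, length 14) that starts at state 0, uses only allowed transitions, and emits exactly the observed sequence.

  t0 'x' -> {0,3}, take 0 (start)
  t1 'y' -> {2,4}, take 4 (0->4 ok)
  t2 'x' -> {0,3}, take 3 (4->3 ok)
  t3 'z' -> {1}, take 1 (3->1 ok)
  t4 'x' -> {0,3}, take 0 (1->0 ok)
  t5 'y' -> {2,4}, take 4 (0->4 ok)
  t6 'y' -> {2,4}, take 4 (4->4 ok)
  t7 'x' -> {0,3}, take 3 (4->3 ok)
  t8 'z' -> {1}, take 1 (3->1 ok)
  t9 'z' -> {1}, take 1 (1->1 ok)
  t10 'x' -> {0,3}, take 3 (1->3 ok)
  t11 'z' -> {1}, take 1 (3->1 ok)
  t12 'y' -> {2,4}, take 2 (1->2 ok)
  t13 'z' -> {1}, take 1 (2->1 ok)

0,4,3,1,0,4,4,3,1,1,3,1,2,1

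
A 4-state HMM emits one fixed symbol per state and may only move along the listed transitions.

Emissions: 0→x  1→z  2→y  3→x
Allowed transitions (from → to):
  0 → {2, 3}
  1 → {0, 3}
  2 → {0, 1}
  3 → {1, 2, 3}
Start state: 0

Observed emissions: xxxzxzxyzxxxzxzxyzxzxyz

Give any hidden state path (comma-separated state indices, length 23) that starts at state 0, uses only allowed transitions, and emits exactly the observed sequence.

0,3,3,1,3,1,0,2,1,3,3,3,1,3,1,0,2,1,3,1,0,2,1

  t0 'x' -> {0,3}, take 0 (start)
  t1 'x' -> {0,3}, take 3 (0->3 ok)
  t2 'x' -> {0,3}, take 3 (3->3 ok)
  t3 'z' -> {1}, take 1 (3->1 ok)
  t4 'x' -> {0,3}, take 3 (1->3 ok)
  t5 'z' -> {1}, take 1 (3->1 ok)
  t6 'x' -> {0,3}, take 0 (1->0 ok)
  t7 'y' -> {2}, take 2 (0->2 ok)
  t8 'z' -> {1}, take 1 (2->1 ok)
  t9 'x' -> {0,3}, take 3 (1->3 ok)
  t10 'x' -> {0,3}, take 3 (3->3 ok)
  t11 'x' -> {0,3}, take 3 (3->3 ok)
  t12 'z' -> {1}, take 1 (3->1 ok)
  t13 'x' -> {0,3}, take 3 (1->3 ok)
  t14 'z' -> {1}, take 1 (3->1 ok)
  t15 'x' -> {0,3}, take 0 (1->0 ok)
  t16 'y' -> {2}, take 2 (0->2 ok)
  t17 'z' -> {1}, take 1 (2->1 ok)
  t18 'x' -> {0,3}, take 3 (1->3 ok)
  t19 'z' -> {1}, take 1 (3->1 ok)
  t20 'x' -> {0,3}, take 0 (1->0 ok)
  t21 'y' -> {2}, take 2 (0->2 ok)
  t22 'z' -> {1}, take 1 (2->1 ok)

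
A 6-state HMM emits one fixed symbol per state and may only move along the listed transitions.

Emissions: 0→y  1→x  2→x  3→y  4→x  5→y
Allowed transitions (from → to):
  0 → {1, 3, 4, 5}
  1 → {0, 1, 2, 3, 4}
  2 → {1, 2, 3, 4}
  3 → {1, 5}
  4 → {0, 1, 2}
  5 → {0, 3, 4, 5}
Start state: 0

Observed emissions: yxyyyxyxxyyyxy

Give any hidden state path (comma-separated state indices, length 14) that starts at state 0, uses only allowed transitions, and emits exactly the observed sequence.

  pos 0: y in {0,3,5}, choose 0; start
  pos 1: x in {1,2,4}, choose 1; 0->1 ok
  pos 2: y in {0,3,5}, choose 3; 1->3 ok
  pos 3: y in {0,3,5}, choose 5; 3->5 ok
  pos 4: y in {0,3,5}, choose 3; 5->3 ok
  pos 5: x in {1,2,4}, choose 1; 3->1 ok
  pos 6: y in {0,3,5}, choose 0; 1->0 ok
  pos 7: x in {1,2,4}, choose 1; 0->1 ok
  pos 8: x in {1,2,4}, choose 1; 1->1 ok
  pos 9: y in {0,3,5}, choose 3; 1->3 ok
  pos 10: y in {0,3,5}, choose 5; 3->5 ok
  pos 11: y in {0,3,5}, choose 3; 5->3 ok
  pos 12: x in {1,2,4}, choose 1; 3->1 ok
  pos 13: y in {0,3,5}, choose 3; 1->3 ok

0,1,3,5,3,1,0,1,1,3,5,3,1,3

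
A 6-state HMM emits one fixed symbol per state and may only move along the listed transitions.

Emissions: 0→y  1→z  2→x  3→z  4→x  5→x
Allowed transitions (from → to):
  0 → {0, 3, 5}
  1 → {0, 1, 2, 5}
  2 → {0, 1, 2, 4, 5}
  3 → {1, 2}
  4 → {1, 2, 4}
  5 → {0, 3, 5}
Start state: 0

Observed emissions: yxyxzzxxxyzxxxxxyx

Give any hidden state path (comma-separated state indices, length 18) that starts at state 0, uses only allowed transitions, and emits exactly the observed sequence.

  t0 'y' -> {0}, take 0 (start)
  t1 'x' -> {2,4,5}, take 5 (0->5 ok)
  t2 'y' -> {0}, take 0 (5->0 ok)
  t3 'x' -> {2,4,5}, take 5 (0->5 ok)
  t4 'z' -> {1,3}, take 3 (5->3 ok)
  t5 'z' -> {1,3}, take 1 (3->1 ok)
  t6 'x' -> {2,4,5}, take 2 (1->2 ok)
  t7 'x' -> {2,4,5}, take 5 (2->5 ok)
  t8 'x' -> {2,4,5}, take 5 (5->5 ok)
  t9 'y' -> {0}, take 0 (5->0 ok)
  t10 'z' -> {1,3}, take 3 (0->3 ok)
  t11 'x' -> {2,4,5}, take 2 (3->2 ok)
  t12 'x' -> {2,4,5}, take 4 (2->4 ok)
  t13 'x' -> {2,4,5}, take 4 (4->4 ok)
  t14 'x' -> {2,4,5}, take 4 (4->4 ok)
  t15 'x' -> {2,4,5}, take 2 (4->2 ok)
  t16 'y' -> {0}, take 0 (2->0 ok)
  t17 'x' -> {2,4,5}, take 5 (0->5 ok)

0,5,0,5,3,1,2,5,5,0,3,2,4,4,4,2,0,5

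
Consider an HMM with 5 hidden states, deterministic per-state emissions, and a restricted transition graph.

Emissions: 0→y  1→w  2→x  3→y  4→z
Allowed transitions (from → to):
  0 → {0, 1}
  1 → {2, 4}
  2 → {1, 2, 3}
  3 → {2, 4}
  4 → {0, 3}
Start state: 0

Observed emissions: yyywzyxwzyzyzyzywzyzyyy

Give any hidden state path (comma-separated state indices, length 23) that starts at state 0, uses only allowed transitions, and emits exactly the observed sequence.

  [0] y  {0,3}  => 0  start
  [1] y  {0,3}  => 0  0->0 ok
  [2] y  {0,3}  => 0  0->0 ok
  [3] w  {1}  => 1  0->1 ok
  [4] z  {4}  => 4  1->4 ok
  [5] y  {0,3}  => 3  4->3 ok
  [6] x  {2}  => 2  3->2 ok
  [7] w  {1}  => 1  2->1 ok
  [8] z  {4}  => 4  1->4 ok
  [9] y  {0,3}  => 3  4->3 ok
  [10] z  {4}  => 4  3->4 ok
  [11] y  {0,3}  => 3  4->3 ok
  [12] z  {4}  => 4  3->4 ok
  [13] y  {0,3}  => 3  4->3 ok
  [14] z  {4}  => 4  3->4 ok
  [15] y  {0,3}  => 0  4->0 ok
  [16] w  {1}  => 1  0->1 ok
  [17] z  {4}  => 4  1->4 ok
  [18] y  {0,3}  => 3  4->3 ok
  [19] z  {4}  => 4  3->4 ok
  [20] y  {0,3}  => 0  4->0 ok
  [21] y  {0,3}  => 0  0->0 ok
  [22] y  {0,3}  => 0  0->0 ok

0,0,0,1,4,3,2,1,4,3,4,3,4,3,4,0,1,4,3,4,0,0,0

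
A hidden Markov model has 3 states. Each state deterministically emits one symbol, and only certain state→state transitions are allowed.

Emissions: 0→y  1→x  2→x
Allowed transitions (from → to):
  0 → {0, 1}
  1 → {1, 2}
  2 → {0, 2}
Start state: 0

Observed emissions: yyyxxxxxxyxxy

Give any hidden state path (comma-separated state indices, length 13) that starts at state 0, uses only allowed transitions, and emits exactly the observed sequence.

  pos 0: y in {0}, choose 0; start
  pos 1: y in {0}, choose 0; 0->0 ok
  pos 2: y in {0}, choose 0; 0->0 ok
  pos 3: x in {1,2}, choose 1; 0->1 ok
  pos 4: x in {1,2}, choose 1; 1->1 ok
  pos 5: x in {1,2}, choose 1; 1->1 ok
  pos 6: x in {1,2}, choose 1; 1->1 ok
  pos 7: x in {1,2}, choose 1; 1->1 ok
  pos 8: x in {1,2}, choose 2; 1->2 ok
  pos 9: y in {0}, choose 0; 2->0 ok
  pos 10: x in {1,2}, choose 1; 0->1 ok
  pos 11: x in {1,2}, choose 2; 1->2 ok
  pos 12: y in {0}, choose 0; 2->0 ok

0,0,0,1,1,1,1,1,2,0,1,2,0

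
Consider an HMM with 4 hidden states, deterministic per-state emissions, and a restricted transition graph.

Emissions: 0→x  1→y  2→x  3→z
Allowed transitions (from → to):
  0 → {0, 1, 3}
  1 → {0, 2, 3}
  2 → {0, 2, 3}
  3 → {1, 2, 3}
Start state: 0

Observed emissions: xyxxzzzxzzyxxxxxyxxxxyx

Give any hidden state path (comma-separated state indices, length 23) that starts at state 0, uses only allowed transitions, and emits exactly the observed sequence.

  t0 'x' -> {0,2}, take 0 (start)
  t1 'y' -> {1}, take 1 (0->1 ok)
  t2 'x' -> {0,2}, take 2 (1->2 ok)
  t3 'x' -> {0,2}, take 0 (2->0 ok)
  t4 'z' -> {3}, take 3 (0->3 ok)
  t5 'z' -> {3}, take 3 (3->3 ok)
  t6 'z' -> {3}, take 3 (3->3 ok)
  t7 'x' -> {0,2}, take 2 (3->2 ok)
  t8 'z' -> {3}, take 3 (2->3 ok)
  t9 'z' -> {3}, take 3 (3->3 ok)
  t10 'y' -> {1}, take 1 (3->1 ok)
  t11 'x' -> {0,2}, take 2 (1->2 ok)
  t12 'x' -> {0,2}, take 2 (2->2 ok)
  t13 'x' -> {0,2}, take 0 (2->0 ok)
  t14 'x' -> {0,2}, take 0 (0->0 ok)
  t15 'x' -> {0,2}, take 0 (0->0 ok)
  t16 'y' -> {1}, take 1 (0->1 ok)
  t17 'x' -> {0,2}, take 2 (1->2 ok)
  t18 'x' -> {0,2}, take 0 (2->0 ok)
  t19 'x' -> {0,2}, take 0 (0->0 ok)
  t20 'x' -> {0,2}, take 0 (0->0 ok)
  t21 'y' -> {1}, take 1 (0->1 ok)
  t22 'x' -> {0,2}, take 0 (1->0 ok)

0,1,2,0,3,3,3,2,3,3,1,2,2,0,0,0,1,2,0,0,0,1,0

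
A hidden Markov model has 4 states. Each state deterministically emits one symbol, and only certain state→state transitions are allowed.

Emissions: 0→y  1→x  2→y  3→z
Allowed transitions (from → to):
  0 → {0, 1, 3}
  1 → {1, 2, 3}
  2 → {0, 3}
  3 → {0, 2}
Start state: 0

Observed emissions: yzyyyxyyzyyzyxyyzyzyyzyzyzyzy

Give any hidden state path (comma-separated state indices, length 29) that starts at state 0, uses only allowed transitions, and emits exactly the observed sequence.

  t0 'y' -> {0,2}, take 0 (start)
  t1 'z' -> {3}, take 3 (0->3 ok)
  t2 'y' -> {0,2}, take 2 (3->2 ok)
  t3 'y' -> {0,2}, take 0 (2->0 ok)
  t4 'y' -> {0,2}, take 0 (0->0 ok)
  t5 'x' -> {1}, take 1 (0->1 ok)
  t6 'y' -> {0,2}, take 2 (1->2 ok)
  t7 'y' -> {0,2}, take 0 (2->0 ok)
  t8 'z' -> {3}, take 3 (0->3 ok)
  t9 'y' -> {0,2}, take 0 (3->0 ok)
  t10 'y' -> {0,2}, take 0 (0->0 ok)
  t11 'z' -> {3}, take 3 (0->3 ok)
  t12 'y' -> {0,2}, take 0 (3->0 ok)
  t13 'x' -> {1}, take 1 (0->1 ok)
  t14 'y' -> {0,2}, take 2 (1->2 ok)
  t15 'y' -> {0,2}, take 0 (2->0 ok)
  t16 'z' -> {3}, take 3 (0->3 ok)
  t17 'y' -> {0,2}, take 2 (3->2 ok)
  t18 'z' -> {3}, take 3 (2->3 ok)
  t19 'y' -> {0,2}, take 2 (3->2 ok)
  t20 'y' -> {0,2}, take 0 (2->0 ok)
  t21 'z' -> {3}, take 3 (0->3 ok)
  t22 'y' -> {0,2}, take 2 (3->2 ok)
  t23 'z' -> {3}, take 3 (2->3 ok)
  t24 'y' -> {0,2}, take 2 (3->2 ok)
  t25 'z' -> {3}, take 3 (2->3 ok)
  t26 'y' -> {0,2}, take 2 (3->2 ok)
  t27 'z' -> {3}, take 3 (2->3 ok)
  t28 'y' -> {0,2}, take 2 (3->2 ok)

0,3,2,0,0,1,2,0,3,0,0,3,0,1,2,0,3,2,3,2,0,3,2,3,2,3,2,3,2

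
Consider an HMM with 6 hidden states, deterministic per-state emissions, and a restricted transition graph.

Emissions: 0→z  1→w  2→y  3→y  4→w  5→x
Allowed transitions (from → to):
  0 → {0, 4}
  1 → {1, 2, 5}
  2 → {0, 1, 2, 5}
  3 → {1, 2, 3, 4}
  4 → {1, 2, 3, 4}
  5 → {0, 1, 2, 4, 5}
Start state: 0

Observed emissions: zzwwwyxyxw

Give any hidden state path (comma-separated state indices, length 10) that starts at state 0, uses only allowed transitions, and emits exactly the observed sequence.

0,0,4,4,4,2,5,2,5,4

  t0 'z' -> {0}, take 0 (start)
  t1 'z' -> {0}, take 0 (0->0 ok)
  t2 'w' -> {1,4}, take 4 (0->4 ok)
  t3 'w' -> {1,4}, take 4 (4->4 ok)
  t4 'w' -> {1,4}, take 4 (4->4 ok)
  t5 'y' -> {2,3}, take 2 (4->2 ok)
  t6 'x' -> {5}, take 5 (2->5 ok)
  t7 'y' -> {2,3}, take 2 (5->2 ok)
  t8 'x' -> {5}, take 5 (2->5 ok)
  t9 'w' -> {1,4}, take 4 (5->4 ok)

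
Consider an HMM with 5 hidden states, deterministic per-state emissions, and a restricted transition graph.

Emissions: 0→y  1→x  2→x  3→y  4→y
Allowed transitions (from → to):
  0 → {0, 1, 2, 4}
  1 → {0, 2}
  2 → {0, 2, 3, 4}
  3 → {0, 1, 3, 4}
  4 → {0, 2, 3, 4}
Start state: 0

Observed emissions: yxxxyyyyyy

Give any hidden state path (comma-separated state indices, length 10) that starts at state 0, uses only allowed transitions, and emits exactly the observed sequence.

  pos 0: y in {0,3,4}, choose 0; start
  pos 1: x in {1,2}, choose 1; 0->1 ok
  pos 2: x in {1,2}, choose 2; 1->2 ok
  pos 3: x in {1,2}, choose 2; 2->2 ok
  pos 4: y in {0,3,4}, choose 0; 2->0 ok
  pos 5: y in {0,3,4}, choose 4; 0->4 ok
  pos 6: y in {0,3,4}, choose 4; 4->4 ok
  pos 7: y in {0,3,4}, choose 3; 4->3 ok
  pos 8: y in {0,3,4}, choose 4; 3->4 ok
  pos 9: y in {0,3,4}, choose 0; 4->0 ok

0,1,2,2,0,4,4,3,4,0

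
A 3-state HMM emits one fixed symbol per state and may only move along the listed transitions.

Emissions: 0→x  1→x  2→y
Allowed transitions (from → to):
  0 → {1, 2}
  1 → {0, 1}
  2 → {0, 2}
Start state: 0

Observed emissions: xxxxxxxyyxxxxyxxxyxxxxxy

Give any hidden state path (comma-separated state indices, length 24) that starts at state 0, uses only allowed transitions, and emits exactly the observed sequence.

  pos 0: x in {0,1}, choose 0; start
  pos 1: x in {0,1}, choose 1; 0->1 ok
  pos 2: x in {0,1}, choose 0; 1->0 ok
  pos 3: x in {0,1}, choose 1; 0->1 ok
  pos 4: x in {0,1}, choose 1; 1->1 ok
  pos 5: x in {0,1}, choose 1; 1->1 ok
  pos 6: x in {0,1}, choose 0; 1->0 ok
  pos 7: y in {2}, choose 2; 0->2 ok
  pos 8: y in {2}, choose 2; 2->2 ok
  pos 9: x in {0,1}, choose 0; 2->0 ok
  pos 10: x in {0,1}, choose 1; 0->1 ok
  pos 11: x in {0,1}, choose 1; 1->1 ok
  pos 12: x in {0,1}, choose 0; 1->0 ok
  pos 13: y in {2}, choose 2; 0->2 ok
  pos 14: x in {0,1}, choose 0; 2->0 ok
  pos 15: x in {0,1}, choose 1; 0->1 ok
  pos 16: x in {0,1}, choose 0; 1->0 ok
  pos 17: y in {2}, choose 2; 0->2 ok
  pos 18: x in {0,1}, choose 0; 2->0 ok
  pos 19: x in {0,1}, choose 1; 0->1 ok
  pos 20: x in {0,1}, choose 0; 1->0 ok
  pos 21: x in {0,1}, choose 1; 0->1 ok
  pos 22: x in {0,1}, choose 0; 1->0 ok
  pos 23: y in {2}, choose 2; 0->2 ok

0,1,0,1,1,1,0,2,2,0,1,1,0,2,0,1,0,2,0,1,0,1,0,2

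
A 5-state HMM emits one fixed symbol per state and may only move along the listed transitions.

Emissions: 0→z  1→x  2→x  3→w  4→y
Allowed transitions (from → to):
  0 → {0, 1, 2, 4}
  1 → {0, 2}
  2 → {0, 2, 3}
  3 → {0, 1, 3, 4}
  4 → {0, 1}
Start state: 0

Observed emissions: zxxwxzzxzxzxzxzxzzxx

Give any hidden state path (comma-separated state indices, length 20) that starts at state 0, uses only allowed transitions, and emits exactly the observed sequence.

  0: obs=z cand={0} pick 0 [start]
  1: obs=x cand={1,2} pick 2 [0->2 ok]
  2: obs=x cand={1,2} pick 2 [2->2 ok]
  3: obs=w cand={3} pick 3 [2->3 ok]
  4: obs=x cand={1,2} pick 1 [3->1 ok]
  5: obs=z cand={0} pick 0 [1->0 ok]
  6: obs=z cand={0} pick 0 [0->0 ok]
  7: obs=x cand={1,2} pick 1 [0->1 ok]
  8: obs=z cand={0} pick 0 [1->0 ok]
  9: obs=x cand={1,2} pick 1 [0->1 ok]
  10: obs=z cand={0} pick 0 [1->0 ok]
  11: obs=x cand={1,2} pick 1 [0->1 ok]
  12: obs=z cand={0} pick 0 [1->0 ok]
  13: obs=x cand={1,2} pick 1 [0->1 ok]
  14: obs=z cand={0} pick 0 [1->0 ok]
  15: obs=x cand={1,2} pick 1 [0->1 ok]
  16: obs=z cand={0} pick 0 [1->0 ok]
  17: obs=z cand={0} pick 0 [0->0 ok]
  18: obs=x cand={1,2} pick 1 [0->1 ok]
  19: obs=x cand={1,2} pick 2 [1->2 ok]

0,2,2,3,1,0,0,1,0,1,0,1,0,1,0,1,0,0,1,2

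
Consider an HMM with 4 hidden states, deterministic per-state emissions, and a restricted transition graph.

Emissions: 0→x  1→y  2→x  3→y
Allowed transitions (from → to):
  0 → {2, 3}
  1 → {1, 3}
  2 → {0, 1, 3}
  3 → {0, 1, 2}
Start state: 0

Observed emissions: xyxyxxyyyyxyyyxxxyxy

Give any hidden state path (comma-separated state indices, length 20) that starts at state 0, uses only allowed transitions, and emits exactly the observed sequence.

  [0] x  {0,2}  => 0  start
  [1] y  {1,3}  => 3  0->3 ok
  [2] x  {0,2}  => 0  3->0 ok
  [3] y  {1,3}  => 3  0->3 ok
  [4] x  {0,2}  => 0  3->0 ok
  [5] x  {0,2}  => 2  0->2 ok
  [6] y  {1,3}  => 3  2->3 ok
  [7] y  {1,3}  => 1  3->1 ok
  [8] y  {1,3}  => 1  1->1 ok
  [9] y  {1,3}  => 3  1->3 ok
  [10] x  {0,2}  => 2  3->2 ok
  [11] y  {1,3}  => 1  2->1 ok
  [12] y  {1,3}  => 1  1->1 ok
  [13] y  {1,3}  => 3  1->3 ok
  [14] x  {0,2}  => 0  3->0 ok
  [15] x  {0,2}  => 2  0->2 ok
  [16] x  {0,2}  => 0  2->0 ok
  [17] y  {1,3}  => 3  0->3 ok
  [18] x  {0,2}  => 2  3->2 ok
  [19] y  {1,3}  => 3  2->3 ok

0,3,0,3,0,2,3,1,1,3,2,1,1,3,0,2,0,3,2,3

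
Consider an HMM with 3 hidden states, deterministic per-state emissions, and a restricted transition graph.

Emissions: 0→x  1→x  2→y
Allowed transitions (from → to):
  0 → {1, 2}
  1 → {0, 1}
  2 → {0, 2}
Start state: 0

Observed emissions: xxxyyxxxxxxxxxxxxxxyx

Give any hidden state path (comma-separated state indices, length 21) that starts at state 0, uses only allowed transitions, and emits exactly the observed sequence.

  pos 0: x in {0,1}, choose 0; start
  pos 1: x in {0,1}, choose 1; 0->1 ok
  pos 2: x in {0,1}, choose 0; 1->0 ok
  pos 3: y in {2}, choose 2; 0->2 ok
  pos 4: y in {2}, choose 2; 2->2 ok
  pos 5: x in {0,1}, choose 0; 2->0 ok
  pos 6: x in {0,1}, choose 1; 0->1 ok
  pos 7: x in {0,1}, choose 1; 1->1 ok
  pos 8: x in {0,1}, choose 1; 1->1 ok
  pos 9: x in {0,1}, choose 0; 1->0 ok
  pos 10: x in {0,1}, choose 1; 0->1 ok
  pos 11: x in {0,1}, choose 0; 1->0 ok
  pos 12: x in {0,1}, choose 1; 0->1 ok
  pos 13: x in {0,1}, choose 0; 1->0 ok
  pos 14: x in {0,1}, choose 1; 0->1 ok
  pos 15: x in {0,1}, choose 0; 1->0 ok
  pos 16: x in {0,1}, choose 1; 0->1 ok
  pos 17: x in {0,1}, choose 1; 1->1 ok
  pos 18: x in {0,1}, choose 0; 1->0 ok
  pos 19: y in {2}, choose 2; 0->2 ok
  pos 20: x in {0,1}, choose 0; 2->0 ok

0,1,0,2,2,0,1,1,1,0,1,0,1,0,1,0,1,1,0,2,0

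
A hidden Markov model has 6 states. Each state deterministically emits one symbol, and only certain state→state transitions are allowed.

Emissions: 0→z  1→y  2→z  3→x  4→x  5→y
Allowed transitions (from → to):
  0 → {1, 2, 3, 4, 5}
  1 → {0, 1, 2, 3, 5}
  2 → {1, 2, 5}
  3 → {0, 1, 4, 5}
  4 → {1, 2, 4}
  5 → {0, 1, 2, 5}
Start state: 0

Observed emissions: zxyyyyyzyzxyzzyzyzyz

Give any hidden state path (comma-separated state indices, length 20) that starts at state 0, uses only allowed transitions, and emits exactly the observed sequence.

  t0 'z' -> {0,2}, take 0 (start)
  t1 'x' -> {3,4}, take 4 (0->4 ok)
  t2 'y' -> {1,5}, take 1 (4->1 ok)
  t3 'y' -> {1,5}, take 5 (1->5 ok)
  t4 'y' -> {1,5}, take 5 (5->5 ok)
  t5 'y' -> {1,5}, take 5 (5->5 ok)
  t6 'y' -> {1,5}, take 1 (5->1 ok)
  t7 'z' -> {0,2}, take 0 (1->0 ok)
  t8 'y' -> {1,5}, take 5 (0->5 ok)
  t9 'z' -> {0,2}, take 0 (5->0 ok)
  t10 'x' -> {3,4}, take 3 (0->3 ok)
  t11 'y' -> {1,5}, take 1 (3->1 ok)
  t12 'z' -> {0,2}, take 2 (1->2 ok)
  t13 'z' -> {0,2}, take 2 (2->2 ok)
  t14 'y' -> {1,5}, take 5 (2->5 ok)
  t15 'z' -> {0,2}, take 2 (5->2 ok)
  t16 'y' -> {1,5}, take 5 (2->5 ok)
  t17 'z' -> {0,2}, take 0 (5->0 ok)
  t18 'y' -> {1,5}, take 1 (0->1 ok)
  t19 'z' -> {0,2}, take 2 (1->2 ok)

0,4,1,5,5,5,1,0,5,0,3,1,2,2,5,2,5,0,1,2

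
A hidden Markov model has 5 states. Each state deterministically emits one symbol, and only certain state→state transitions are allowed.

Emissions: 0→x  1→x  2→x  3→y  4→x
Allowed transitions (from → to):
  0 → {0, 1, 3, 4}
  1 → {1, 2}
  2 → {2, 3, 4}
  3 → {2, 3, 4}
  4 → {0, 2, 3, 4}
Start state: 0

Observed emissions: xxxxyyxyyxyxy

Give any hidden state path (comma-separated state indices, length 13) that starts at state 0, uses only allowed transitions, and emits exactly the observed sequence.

0,0,0,0,3,3,2,3,3,2,3,4,3

  0: obs=x cand={0,1,2,4} pick 0 [start]
  1: obs=x cand={0,1,2,4} pick 0 [0->0 ok]
  2: obs=x cand={0,1,2,4} pick 0 [0->0 ok]
  3: obs=x cand={0,1,2,4} pick 0 [0->0 ok]
  4: obs=y cand={3} pick 3 [0->3 ok]
  5: obs=y cand={3} pick 3 [3->3 ok]
  6: obs=x cand={0,1,2,4} pick 2 [3->2 ok]
  7: obs=y cand={3} pick 3 [2->3 ok]
  8: obs=y cand={3} pick 3 [3->3 ok]
  9: obs=x cand={0,1,2,4} pick 2 [3->2 ok]
  10: obs=y cand={3} pick 3 [2->3 ok]
  11: obs=x cand={0,1,2,4} pick 4 [3->4 ok]
  12: obs=y cand={3} pick 3 [4->3 ok]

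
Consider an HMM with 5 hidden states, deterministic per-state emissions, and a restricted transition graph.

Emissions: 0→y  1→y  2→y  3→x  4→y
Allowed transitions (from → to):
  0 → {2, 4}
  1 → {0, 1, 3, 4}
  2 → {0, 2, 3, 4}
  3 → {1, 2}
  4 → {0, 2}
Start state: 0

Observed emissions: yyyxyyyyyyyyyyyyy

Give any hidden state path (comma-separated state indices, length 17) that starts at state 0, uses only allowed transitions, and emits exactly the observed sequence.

  t0 'y' -> {0,1,2,4}, take 0 (start)
  t1 'y' -> {0,1,2,4}, take 2 (0->2 ok)
  t2 'y' -> {0,1,2,4}, take 2 (2->2 ok)
  t3 'x' -> {3}, take 3 (2->3 ok)
  t4 'y' -> {0,1,2,4}, take 1 (3->1 ok)
  t5 'y' -> {0,1,2,4}, take 1 (1->1 ok)
  t6 'y' -> {0,1,2,4}, take 4 (1->4 ok)
  t7 'y' -> {0,1,2,4}, take 2 (4->2 ok)
  t8 'y' -> {0,1,2,4}, take 0 (2->0 ok)
  t9 'y' -> {0,1,2,4}, take 2 (0->2 ok)
  t10 'y' -> {0,1,2,4}, take 4 (2->4 ok)
  t11 'y' -> {0,1,2,4}, take 2 (4->2 ok)
  t12 'y' -> {0,1,2,4}, take 4 (2->4 ok)
  t13 'y' -> {0,1,2,4}, take 2 (4->2 ok)
  t14 'y' -> {0,1,2,4}, take 0 (2->0 ok)
  t15 'y' -> {0,1,2,4}, take 4 (0->4 ok)
  t16 'y' -> {0,1,2,4}, take 0 (4->0 ok)

0,2,2,3,1,1,4,2,0,2,4,2,4,2,0,4,0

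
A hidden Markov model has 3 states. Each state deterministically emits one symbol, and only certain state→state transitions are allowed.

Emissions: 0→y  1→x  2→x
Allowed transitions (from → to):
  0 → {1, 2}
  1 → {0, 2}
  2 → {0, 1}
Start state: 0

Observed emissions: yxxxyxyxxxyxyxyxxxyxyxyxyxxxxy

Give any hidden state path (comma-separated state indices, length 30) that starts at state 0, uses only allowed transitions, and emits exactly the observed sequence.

  0: obs=y cand={0} pick 0 [start]
  1: obs=x cand={1,2} pick 2 [0->2 ok]
  2: obs=x cand={1,2} pick 1 [2->1 ok]
  3: obs=x cand={1,2} pick 2 [1->2 ok]
  4: obs=y cand={0} pick 0 [2->0 ok]
  5: obs=x cand={1,2} pick 2 [0->2 ok]
  6: obs=y cand={0} pick 0 [2->0 ok]
  7: obs=x cand={1,2} pick 1 [0->1 ok]
  8: obs=x cand={1,2} pick 2 [1->2 ok]
  9: obs=x cand={1,2} pick 1 [2->1 ok]
  10: obs=y cand={0} pick 0 [1->0 ok]
  11: obs=x cand={1,2} pick 1 [0->1 ok]
  12: obs=y cand={0} pick 0 [1->0 ok]
  13: obs=x cand={1,2} pick 2 [0->2 ok]
  14: obs=y cand={0} pick 0 [2->0 ok]
  15: obs=x cand={1,2} pick 2 [0->2 ok]
  16: obs=x cand={1,2} pick 1 [2->1 ok]
  17: obs=x cand={1,2} pick 2 [1->2 ok]
  18: obs=y cand={0} pick 0 [2->0 ok]
  19: obs=x cand={1,2} pick 1 [0->1 ok]
  20: obs=y cand={0} pick 0 [1->0 ok]
  21: obs=x cand={1,2} pick 1 [0->1 ok]
  22: obs=y cand={0} pick 0 [1->0 ok]
  23: obs=x cand={1,2} pick 1 [0->1 ok]
  24: obs=y cand={0} pick 0 [1->0 ok]
  25: obs=x cand={1,2} pick 2 [0->2 ok]
  26: obs=x cand={1,2} pick 1 [2->1 ok]
  27: obs=x cand={1,2} pick 2 [1->2 ok]
  28: obs=x cand={1,2} pick 1 [2->1 ok]
  29: obs=y cand={0} pick 0 [1->0 ok]

0,2,1,2,0,2,0,1,2,1,0,1,0,2,0,2,1,2,0,1,0,1,0,1,0,2,1,2,1,0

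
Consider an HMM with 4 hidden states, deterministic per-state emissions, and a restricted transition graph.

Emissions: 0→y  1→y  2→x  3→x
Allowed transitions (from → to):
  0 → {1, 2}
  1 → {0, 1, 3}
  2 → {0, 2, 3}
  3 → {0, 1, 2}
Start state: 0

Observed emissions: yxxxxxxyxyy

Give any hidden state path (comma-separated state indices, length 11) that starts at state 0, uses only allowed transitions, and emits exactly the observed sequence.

0,2,3,2,3,2,2,0,2,0,1

  t0 'y' -> {0,1}, take 0 (start)
  t1 'x' -> {2,3}, take 2 (0->2 ok)
  t2 'x' -> {2,3}, take 3 (2->3 ok)
  t3 'x' -> {2,3}, take 2 (3->2 ok)
  t4 'x' -> {2,3}, take 3 (2->3 ok)
  t5 'x' -> {2,3}, take 2 (3->2 ok)
  t6 'x' -> {2,3}, take 2 (2->2 ok)
  t7 'y' -> {0,1}, take 0 (2->0 ok)
  t8 'x' -> {2,3}, take 2 (0->2 ok)
  t9 'y' -> {0,1}, take 0 (2->0 ok)
  t10 'y' -> {0,1}, take 1 (0->1 ok)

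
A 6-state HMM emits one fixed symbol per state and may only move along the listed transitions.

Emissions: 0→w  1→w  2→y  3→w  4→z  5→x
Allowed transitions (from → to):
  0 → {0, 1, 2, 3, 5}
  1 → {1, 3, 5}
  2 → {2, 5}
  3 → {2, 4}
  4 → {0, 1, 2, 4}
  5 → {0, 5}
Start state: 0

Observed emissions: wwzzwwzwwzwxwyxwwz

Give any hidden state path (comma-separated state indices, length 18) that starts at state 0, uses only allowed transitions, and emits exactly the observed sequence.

  0: obs=w cand={0,1,3} pick 0 [start]
  1: obs=w cand={0,1,3} pick 3 [0->3 ok]
  2: obs=z cand={4} pick 4 [3->4 ok]
  3: obs=z cand={4} pick 4 [4->4 ok]
  4: obs=w cand={0,1,3} pick 1 [4->1 ok]
  5: obs=w cand={0,1,3} pick 3 [1->3 ok]
  6: obs=z cand={4} pick 4 [3->4 ok]
  7: obs=w cand={0,1,3} pick 1 [4->1 ok]
  8: obs=w cand={0,1,3} pick 3 [1->3 ok]
  9: obs=z cand={4} pick 4 [3->4 ok]
  10: obs=w cand={0,1,3} pick 1 [4->1 ok]
  11: obs=x cand={5} pick 5 [1->5 ok]
  12: obs=w cand={0,1,3} pick 0 [5->0 ok]
  13: obs=y cand={2} pick 2 [0->2 ok]
  14: obs=x cand={5} pick 5 [2->5 ok]
  15: obs=w cand={0,1,3} pick 0 [5->0 ok]
  16: obs=w cand={0,1,3} pick 3 [0->3 ok]
  17: obs=z cand={4} pick 4 [3->4 ok]

0,3,4,4,1,3,4,1,3,4,1,5,0,2,5,0,3,4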